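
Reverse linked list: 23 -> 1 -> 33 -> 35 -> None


Step 1: curr=23, set curr.next=prev(None) | reversed so far: 23
Step 2: curr=1, set curr.next=prev(23) | reversed so far: 1 -> 23
Step 3: curr=33, set curr.next=prev(1) | reversed so far: 33 -> 1 -> 23
Step 4: curr=35, set curr.next=prev(33) | reversed so far: 35 -> 33 -> 1 -> 23

35 -> 33 -> 1 -> 23 -> None


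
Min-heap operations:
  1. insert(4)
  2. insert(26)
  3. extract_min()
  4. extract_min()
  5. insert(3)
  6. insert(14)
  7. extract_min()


insert(4) -> [4]
insert(26) -> [4, 26]
extract_min()->4, [26]
extract_min()->26, []
insert(3) -> [3]
insert(14) -> [3, 14]
extract_min()->3, [14]

Final heap: [14]


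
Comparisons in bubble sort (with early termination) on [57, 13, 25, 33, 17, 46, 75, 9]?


Algorithm: bubble sort (with early termination)
Input: [57, 13, 25, 33, 17, 46, 75, 9]
Sorted: [9, 13, 17, 25, 33, 46, 57, 75]

28


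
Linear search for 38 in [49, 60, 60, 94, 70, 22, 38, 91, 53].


i=0: 49!=38
i=1: 60!=38
i=2: 60!=38
i=3: 94!=38
i=4: 70!=38
i=5: 22!=38
i=6: 38==38 found!

Found at 6, 7 comps


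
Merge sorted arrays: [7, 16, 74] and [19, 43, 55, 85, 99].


Take 7 from A
Take 16 from A
Take 19 from B
Take 43 from B
Take 55 from B
Take 74 from A

Merged: [7, 16, 19, 43, 55, 74, 85, 99]


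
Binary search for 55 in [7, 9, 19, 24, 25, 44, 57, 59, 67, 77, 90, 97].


Step 1: lo=0, hi=11, mid=5, val=44
Step 2: lo=6, hi=11, mid=8, val=67
Step 3: lo=6, hi=7, mid=6, val=57

Not found


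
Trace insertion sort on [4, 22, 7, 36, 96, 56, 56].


Initial: [4, 22, 7, 36, 96, 56, 56]
Insert 22: [4, 22, 7, 36, 96, 56, 56]
Insert 7: [4, 7, 22, 36, 96, 56, 56]
Insert 36: [4, 7, 22, 36, 96, 56, 56]
Insert 96: [4, 7, 22, 36, 96, 56, 56]
Insert 56: [4, 7, 22, 36, 56, 96, 56]
Insert 56: [4, 7, 22, 36, 56, 56, 96]

Sorted: [4, 7, 22, 36, 56, 56, 96]


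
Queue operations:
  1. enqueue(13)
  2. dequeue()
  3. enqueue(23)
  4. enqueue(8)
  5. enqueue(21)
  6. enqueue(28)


enqueue(13) -> [13]
dequeue()->13, []
enqueue(23) -> [23]
enqueue(8) -> [23, 8]
enqueue(21) -> [23, 8, 21]
enqueue(28) -> [23, 8, 21, 28]

Final queue: [23, 8, 21, 28]


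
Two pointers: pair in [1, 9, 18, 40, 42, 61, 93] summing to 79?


lo=0(1)+hi=6(93)=94
lo=0(1)+hi=5(61)=62
lo=1(9)+hi=5(61)=70
lo=2(18)+hi=5(61)=79

Yes: 18+61=79


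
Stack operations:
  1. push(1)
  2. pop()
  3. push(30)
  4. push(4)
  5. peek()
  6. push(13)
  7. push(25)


push(1) -> [1]
pop()->1, []
push(30) -> [30]
push(4) -> [30, 4]
peek()->4
push(13) -> [30, 4, 13]
push(25) -> [30, 4, 13, 25]

Final stack: [30, 4, 13, 25]


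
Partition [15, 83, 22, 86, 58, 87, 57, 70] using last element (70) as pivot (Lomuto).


Pivot: 70
  15 <= 70: advance i (no swap)
  22 <= 70: swap -> [15, 22, 83, 86, 58, 87, 57, 70]
  58 <= 70: swap -> [15, 22, 58, 86, 83, 87, 57, 70]
  57 <= 70: swap -> [15, 22, 58, 57, 83, 87, 86, 70]
Place pivot at 4: [15, 22, 58, 57, 70, 87, 86, 83]

Partitioned: [15, 22, 58, 57, 70, 87, 86, 83]


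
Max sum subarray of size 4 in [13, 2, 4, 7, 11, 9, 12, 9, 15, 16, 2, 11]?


[0:4]: 26
[1:5]: 24
[2:6]: 31
[3:7]: 39
[4:8]: 41
[5:9]: 45
[6:10]: 52
[7:11]: 42
[8:12]: 44

Max: 52 at [6:10]


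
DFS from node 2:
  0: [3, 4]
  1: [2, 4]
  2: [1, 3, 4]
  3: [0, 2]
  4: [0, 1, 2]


Visit 2, push [4, 3, 1]
Visit 1, push [4]
Visit 4, push [0]
Visit 0, push [3]
Visit 3, push []

DFS order: [2, 1, 4, 0, 3]


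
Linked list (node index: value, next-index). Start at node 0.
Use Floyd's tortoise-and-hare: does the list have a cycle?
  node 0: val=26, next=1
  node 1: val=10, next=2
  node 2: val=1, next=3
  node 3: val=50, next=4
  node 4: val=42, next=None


Floyd's tortoise (slow, +1) and hare (fast, +2):
  init: slow=0, fast=0
  step 1: slow=1, fast=2
  step 2: slow=2, fast=4
  step 3: fast -> None, no cycle

Cycle: no


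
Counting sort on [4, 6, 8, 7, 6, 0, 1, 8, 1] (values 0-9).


Input: [4, 6, 8, 7, 6, 0, 1, 8, 1]
Counts: [1, 2, 0, 0, 1, 0, 2, 1, 2, 0]

Sorted: [0, 1, 1, 4, 6, 6, 7, 8, 8]


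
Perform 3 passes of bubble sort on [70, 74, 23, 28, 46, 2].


Initial: [70, 74, 23, 28, 46, 2]
Pass 1: [70, 23, 28, 46, 2, 74] (4 swaps)
Pass 2: [23, 28, 46, 2, 70, 74] (4 swaps)
Pass 3: [23, 28, 2, 46, 70, 74] (1 swaps)

After 3 passes: [23, 28, 2, 46, 70, 74]


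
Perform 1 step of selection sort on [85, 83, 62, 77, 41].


Initial: [85, 83, 62, 77, 41]
Step 1: min=41 at 4
  Swap: [41, 83, 62, 77, 85]

After 1 step: [41, 83, 62, 77, 85]


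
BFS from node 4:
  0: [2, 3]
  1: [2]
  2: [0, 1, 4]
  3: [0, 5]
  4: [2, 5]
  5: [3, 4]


Visit 4, enqueue [2, 5]
Visit 2, enqueue [0, 1]
Visit 5, enqueue [3]
Visit 0, enqueue []
Visit 1, enqueue []
Visit 3, enqueue []

BFS order: [4, 2, 5, 0, 1, 3]


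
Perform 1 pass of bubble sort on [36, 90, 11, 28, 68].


Initial: [36, 90, 11, 28, 68]
Pass 1: [36, 11, 28, 68, 90] (3 swaps)

After 1 pass: [36, 11, 28, 68, 90]


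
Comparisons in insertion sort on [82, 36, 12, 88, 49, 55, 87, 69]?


Algorithm: insertion sort
Input: [82, 36, 12, 88, 49, 55, 87, 69]
Sorted: [12, 36, 49, 55, 69, 82, 87, 88]

16


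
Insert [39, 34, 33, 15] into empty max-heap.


Insert 39: [39]
Insert 34: [39, 34]
Insert 33: [39, 34, 33]
Insert 15: [39, 34, 33, 15]

Final heap: [39, 34, 33, 15]


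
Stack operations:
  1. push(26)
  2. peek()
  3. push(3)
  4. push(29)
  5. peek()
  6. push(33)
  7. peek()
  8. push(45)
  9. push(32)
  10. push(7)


push(26) -> [26]
peek()->26
push(3) -> [26, 3]
push(29) -> [26, 3, 29]
peek()->29
push(33) -> [26, 3, 29, 33]
peek()->33
push(45) -> [26, 3, 29, 33, 45]
push(32) -> [26, 3, 29, 33, 45, 32]
push(7) -> [26, 3, 29, 33, 45, 32, 7]

Final stack: [26, 3, 29, 33, 45, 32, 7]


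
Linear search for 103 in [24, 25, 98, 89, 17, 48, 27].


i=0: 24!=103
i=1: 25!=103
i=2: 98!=103
i=3: 89!=103
i=4: 17!=103
i=5: 48!=103
i=6: 27!=103

Not found, 7 comps


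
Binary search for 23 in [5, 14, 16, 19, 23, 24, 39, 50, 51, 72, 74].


Step 1: lo=0, hi=10, mid=5, val=24
Step 2: lo=0, hi=4, mid=2, val=16
Step 3: lo=3, hi=4, mid=3, val=19
Step 4: lo=4, hi=4, mid=4, val=23

Found at index 4


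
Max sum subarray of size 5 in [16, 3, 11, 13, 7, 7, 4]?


[0:5]: 50
[1:6]: 41
[2:7]: 42

Max: 50 at [0:5]


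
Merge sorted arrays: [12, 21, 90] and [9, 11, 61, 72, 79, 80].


Take 9 from B
Take 11 from B
Take 12 from A
Take 21 from A
Take 61 from B
Take 72 from B
Take 79 from B
Take 80 from B

Merged: [9, 11, 12, 21, 61, 72, 79, 80, 90]


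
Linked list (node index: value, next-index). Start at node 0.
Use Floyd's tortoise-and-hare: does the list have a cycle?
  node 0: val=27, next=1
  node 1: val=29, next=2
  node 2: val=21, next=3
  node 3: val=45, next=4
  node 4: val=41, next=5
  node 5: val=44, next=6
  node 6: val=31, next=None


Floyd's tortoise (slow, +1) and hare (fast, +2):
  init: slow=0, fast=0
  step 1: slow=1, fast=2
  step 2: slow=2, fast=4
  step 3: slow=3, fast=6
  step 4: fast -> None, no cycle

Cycle: no


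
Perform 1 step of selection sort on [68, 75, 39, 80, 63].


Initial: [68, 75, 39, 80, 63]
Step 1: min=39 at 2
  Swap: [39, 75, 68, 80, 63]

After 1 step: [39, 75, 68, 80, 63]


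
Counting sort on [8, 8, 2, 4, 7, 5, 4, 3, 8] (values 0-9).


Input: [8, 8, 2, 4, 7, 5, 4, 3, 8]
Counts: [0, 0, 1, 1, 2, 1, 0, 1, 3, 0]

Sorted: [2, 3, 4, 4, 5, 7, 8, 8, 8]


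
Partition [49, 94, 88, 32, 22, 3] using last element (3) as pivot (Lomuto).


Pivot: 3
Place pivot at 0: [3, 94, 88, 32, 22, 49]

Partitioned: [3, 94, 88, 32, 22, 49]


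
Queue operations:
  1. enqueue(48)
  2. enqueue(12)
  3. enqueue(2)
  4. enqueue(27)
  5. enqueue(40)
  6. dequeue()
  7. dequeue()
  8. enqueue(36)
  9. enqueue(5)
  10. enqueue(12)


enqueue(48) -> [48]
enqueue(12) -> [48, 12]
enqueue(2) -> [48, 12, 2]
enqueue(27) -> [48, 12, 2, 27]
enqueue(40) -> [48, 12, 2, 27, 40]
dequeue()->48, [12, 2, 27, 40]
dequeue()->12, [2, 27, 40]
enqueue(36) -> [2, 27, 40, 36]
enqueue(5) -> [2, 27, 40, 36, 5]
enqueue(12) -> [2, 27, 40, 36, 5, 12]

Final queue: [2, 27, 40, 36, 5, 12]


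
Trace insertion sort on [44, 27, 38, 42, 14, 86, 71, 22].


Initial: [44, 27, 38, 42, 14, 86, 71, 22]
Insert 27: [27, 44, 38, 42, 14, 86, 71, 22]
Insert 38: [27, 38, 44, 42, 14, 86, 71, 22]
Insert 42: [27, 38, 42, 44, 14, 86, 71, 22]
Insert 14: [14, 27, 38, 42, 44, 86, 71, 22]
Insert 86: [14, 27, 38, 42, 44, 86, 71, 22]
Insert 71: [14, 27, 38, 42, 44, 71, 86, 22]
Insert 22: [14, 22, 27, 38, 42, 44, 71, 86]

Sorted: [14, 22, 27, 38, 42, 44, 71, 86]


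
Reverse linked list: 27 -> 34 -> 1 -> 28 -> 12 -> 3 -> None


Step 1: curr=27, set curr.next=prev(None) | reversed so far: 27
Step 2: curr=34, set curr.next=prev(27) | reversed so far: 34 -> 27
Step 3: curr=1, set curr.next=prev(34) | reversed so far: 1 -> 34 -> 27
Step 4: curr=28, set curr.next=prev(1) | reversed so far: 28 -> 1 -> 34 -> 27
Step 5: curr=12, set curr.next=prev(28) | reversed so far: 12 -> 28 -> 1 -> 34 -> 27
Step 6: curr=3, set curr.next=prev(12) | reversed so far: 3 -> 12 -> 28 -> 1 -> 34 -> 27

3 -> 12 -> 28 -> 1 -> 34 -> 27 -> None


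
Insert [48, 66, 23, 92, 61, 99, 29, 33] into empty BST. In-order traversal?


Insert 48: root
Insert 66: R from 48
Insert 23: L from 48
Insert 92: R from 48 -> R from 66
Insert 61: R from 48 -> L from 66
Insert 99: R from 48 -> R from 66 -> R from 92
Insert 29: L from 48 -> R from 23
Insert 33: L from 48 -> R from 23 -> R from 29

In-order: [23, 29, 33, 48, 61, 66, 92, 99]


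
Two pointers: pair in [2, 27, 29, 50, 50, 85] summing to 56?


lo=0(2)+hi=5(85)=87
lo=0(2)+hi=4(50)=52
lo=1(27)+hi=4(50)=77
lo=1(27)+hi=3(50)=77
lo=1(27)+hi=2(29)=56

Yes: 27+29=56


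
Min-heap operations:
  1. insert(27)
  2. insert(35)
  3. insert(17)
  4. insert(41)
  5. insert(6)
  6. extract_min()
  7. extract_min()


insert(27) -> [27]
insert(35) -> [27, 35]
insert(17) -> [17, 35, 27]
insert(41) -> [17, 35, 27, 41]
insert(6) -> [6, 17, 27, 41, 35]
extract_min()->6, [17, 35, 27, 41]
extract_min()->17, [27, 35, 41]

Final heap: [27, 35, 41]


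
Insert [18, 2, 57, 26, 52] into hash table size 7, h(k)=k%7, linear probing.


Insert 18: h=4 -> slot 4
Insert 2: h=2 -> slot 2
Insert 57: h=1 -> slot 1
Insert 26: h=5 -> slot 5
Insert 52: h=3 -> slot 3

Table: [None, 57, 2, 52, 18, 26, None]


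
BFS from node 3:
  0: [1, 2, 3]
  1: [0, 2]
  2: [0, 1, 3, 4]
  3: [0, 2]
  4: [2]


Visit 3, enqueue [0, 2]
Visit 0, enqueue [1]
Visit 2, enqueue [4]
Visit 1, enqueue []
Visit 4, enqueue []

BFS order: [3, 0, 2, 1, 4]


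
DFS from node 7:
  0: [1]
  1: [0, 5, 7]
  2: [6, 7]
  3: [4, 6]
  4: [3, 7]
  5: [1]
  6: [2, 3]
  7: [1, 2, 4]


Visit 7, push [4, 2, 1]
Visit 1, push [5, 0]
Visit 0, push []
Visit 5, push []
Visit 2, push [6]
Visit 6, push [3]
Visit 3, push [4]
Visit 4, push []

DFS order: [7, 1, 0, 5, 2, 6, 3, 4]


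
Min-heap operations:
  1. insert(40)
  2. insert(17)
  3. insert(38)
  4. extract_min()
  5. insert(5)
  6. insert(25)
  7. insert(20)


insert(40) -> [40]
insert(17) -> [17, 40]
insert(38) -> [17, 40, 38]
extract_min()->17, [38, 40]
insert(5) -> [5, 40, 38]
insert(25) -> [5, 25, 38, 40]
insert(20) -> [5, 20, 38, 40, 25]

Final heap: [5, 20, 38, 40, 25]


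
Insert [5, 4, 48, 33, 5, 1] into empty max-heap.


Insert 5: [5]
Insert 4: [5, 4]
Insert 48: [48, 4, 5]
Insert 33: [48, 33, 5, 4]
Insert 5: [48, 33, 5, 4, 5]
Insert 1: [48, 33, 5, 4, 5, 1]

Final heap: [48, 33, 5, 4, 5, 1]


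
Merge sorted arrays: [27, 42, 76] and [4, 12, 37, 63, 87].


Take 4 from B
Take 12 from B
Take 27 from A
Take 37 from B
Take 42 from A
Take 63 from B
Take 76 from A

Merged: [4, 12, 27, 37, 42, 63, 76, 87]


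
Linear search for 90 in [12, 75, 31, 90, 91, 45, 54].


i=0: 12!=90
i=1: 75!=90
i=2: 31!=90
i=3: 90==90 found!

Found at 3, 4 comps


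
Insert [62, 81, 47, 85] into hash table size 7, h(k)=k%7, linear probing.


Insert 62: h=6 -> slot 6
Insert 81: h=4 -> slot 4
Insert 47: h=5 -> slot 5
Insert 85: h=1 -> slot 1

Table: [None, 85, None, None, 81, 47, 62]


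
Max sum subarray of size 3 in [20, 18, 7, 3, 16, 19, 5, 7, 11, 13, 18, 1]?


[0:3]: 45
[1:4]: 28
[2:5]: 26
[3:6]: 38
[4:7]: 40
[5:8]: 31
[6:9]: 23
[7:10]: 31
[8:11]: 42
[9:12]: 32

Max: 45 at [0:3]


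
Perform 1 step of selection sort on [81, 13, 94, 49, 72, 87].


Initial: [81, 13, 94, 49, 72, 87]
Step 1: min=13 at 1
  Swap: [13, 81, 94, 49, 72, 87]

After 1 step: [13, 81, 94, 49, 72, 87]


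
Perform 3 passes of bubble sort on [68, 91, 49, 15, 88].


Initial: [68, 91, 49, 15, 88]
Pass 1: [68, 49, 15, 88, 91] (3 swaps)
Pass 2: [49, 15, 68, 88, 91] (2 swaps)
Pass 3: [15, 49, 68, 88, 91] (1 swaps)

After 3 passes: [15, 49, 68, 88, 91]


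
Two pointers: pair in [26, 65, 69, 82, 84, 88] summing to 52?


lo=0(26)+hi=5(88)=114
lo=0(26)+hi=4(84)=110
lo=0(26)+hi=3(82)=108
lo=0(26)+hi=2(69)=95
lo=0(26)+hi=1(65)=91

No pair found


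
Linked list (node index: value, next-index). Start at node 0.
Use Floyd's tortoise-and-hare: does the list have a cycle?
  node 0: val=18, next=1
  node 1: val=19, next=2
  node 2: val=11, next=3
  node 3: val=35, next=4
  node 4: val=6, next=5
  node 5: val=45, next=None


Floyd's tortoise (slow, +1) and hare (fast, +2):
  init: slow=0, fast=0
  step 1: slow=1, fast=2
  step 2: slow=2, fast=4
  step 3: fast 4->5->None, no cycle

Cycle: no


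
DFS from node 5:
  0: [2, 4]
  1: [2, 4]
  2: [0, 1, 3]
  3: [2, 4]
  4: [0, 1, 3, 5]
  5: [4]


Visit 5, push [4]
Visit 4, push [3, 1, 0]
Visit 0, push [2]
Visit 2, push [3, 1]
Visit 1, push []
Visit 3, push []

DFS order: [5, 4, 0, 2, 1, 3]


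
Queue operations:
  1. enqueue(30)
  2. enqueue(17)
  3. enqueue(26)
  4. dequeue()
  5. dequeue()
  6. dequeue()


enqueue(30) -> [30]
enqueue(17) -> [30, 17]
enqueue(26) -> [30, 17, 26]
dequeue()->30, [17, 26]
dequeue()->17, [26]
dequeue()->26, []

Final queue: []


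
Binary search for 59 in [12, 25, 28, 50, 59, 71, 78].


Step 1: lo=0, hi=6, mid=3, val=50
Step 2: lo=4, hi=6, mid=5, val=71
Step 3: lo=4, hi=4, mid=4, val=59

Found at index 4


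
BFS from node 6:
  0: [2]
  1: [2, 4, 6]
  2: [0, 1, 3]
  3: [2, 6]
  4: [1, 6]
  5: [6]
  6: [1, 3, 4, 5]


Visit 6, enqueue [1, 3, 4, 5]
Visit 1, enqueue [2]
Visit 3, enqueue []
Visit 4, enqueue []
Visit 5, enqueue []
Visit 2, enqueue [0]
Visit 0, enqueue []

BFS order: [6, 1, 3, 4, 5, 2, 0]


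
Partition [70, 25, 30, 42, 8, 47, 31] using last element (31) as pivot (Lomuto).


Pivot: 31
  25 <= 31: swap -> [25, 70, 30, 42, 8, 47, 31]
  30 <= 31: swap -> [25, 30, 70, 42, 8, 47, 31]
  8 <= 31: swap -> [25, 30, 8, 42, 70, 47, 31]
Place pivot at 3: [25, 30, 8, 31, 70, 47, 42]

Partitioned: [25, 30, 8, 31, 70, 47, 42]


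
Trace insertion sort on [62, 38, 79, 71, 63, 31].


Initial: [62, 38, 79, 71, 63, 31]
Insert 38: [38, 62, 79, 71, 63, 31]
Insert 79: [38, 62, 79, 71, 63, 31]
Insert 71: [38, 62, 71, 79, 63, 31]
Insert 63: [38, 62, 63, 71, 79, 31]
Insert 31: [31, 38, 62, 63, 71, 79]

Sorted: [31, 38, 62, 63, 71, 79]


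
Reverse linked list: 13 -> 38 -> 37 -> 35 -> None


Step 1: curr=13, set curr.next=prev(None) | reversed so far: 13
Step 2: curr=38, set curr.next=prev(13) | reversed so far: 38 -> 13
Step 3: curr=37, set curr.next=prev(38) | reversed so far: 37 -> 38 -> 13
Step 4: curr=35, set curr.next=prev(37) | reversed so far: 35 -> 37 -> 38 -> 13

35 -> 37 -> 38 -> 13 -> None


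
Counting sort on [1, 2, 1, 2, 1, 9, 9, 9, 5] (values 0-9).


Input: [1, 2, 1, 2, 1, 9, 9, 9, 5]
Counts: [0, 3, 2, 0, 0, 1, 0, 0, 0, 3]

Sorted: [1, 1, 1, 2, 2, 5, 9, 9, 9]


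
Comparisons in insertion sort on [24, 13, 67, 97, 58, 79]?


Algorithm: insertion sort
Input: [24, 13, 67, 97, 58, 79]
Sorted: [13, 24, 58, 67, 79, 97]

8


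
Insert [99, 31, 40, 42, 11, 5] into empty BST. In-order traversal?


Insert 99: root
Insert 31: L from 99
Insert 40: L from 99 -> R from 31
Insert 42: L from 99 -> R from 31 -> R from 40
Insert 11: L from 99 -> L from 31
Insert 5: L from 99 -> L from 31 -> L from 11

In-order: [5, 11, 31, 40, 42, 99]


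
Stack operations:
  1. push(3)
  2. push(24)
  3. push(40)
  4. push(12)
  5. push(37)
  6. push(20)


push(3) -> [3]
push(24) -> [3, 24]
push(40) -> [3, 24, 40]
push(12) -> [3, 24, 40, 12]
push(37) -> [3, 24, 40, 12, 37]
push(20) -> [3, 24, 40, 12, 37, 20]

Final stack: [3, 24, 40, 12, 37, 20]


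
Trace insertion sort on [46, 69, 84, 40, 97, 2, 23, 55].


Initial: [46, 69, 84, 40, 97, 2, 23, 55]
Insert 69: [46, 69, 84, 40, 97, 2, 23, 55]
Insert 84: [46, 69, 84, 40, 97, 2, 23, 55]
Insert 40: [40, 46, 69, 84, 97, 2, 23, 55]
Insert 97: [40, 46, 69, 84, 97, 2, 23, 55]
Insert 2: [2, 40, 46, 69, 84, 97, 23, 55]
Insert 23: [2, 23, 40, 46, 69, 84, 97, 55]
Insert 55: [2, 23, 40, 46, 55, 69, 84, 97]

Sorted: [2, 23, 40, 46, 55, 69, 84, 97]


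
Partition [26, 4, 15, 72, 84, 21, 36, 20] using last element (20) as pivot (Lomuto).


Pivot: 20
  4 <= 20: swap -> [4, 26, 15, 72, 84, 21, 36, 20]
  15 <= 20: swap -> [4, 15, 26, 72, 84, 21, 36, 20]
Place pivot at 2: [4, 15, 20, 72, 84, 21, 36, 26]

Partitioned: [4, 15, 20, 72, 84, 21, 36, 26]


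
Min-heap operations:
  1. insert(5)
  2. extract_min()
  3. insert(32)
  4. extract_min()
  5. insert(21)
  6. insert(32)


insert(5) -> [5]
extract_min()->5, []
insert(32) -> [32]
extract_min()->32, []
insert(21) -> [21]
insert(32) -> [21, 32]

Final heap: [21, 32]


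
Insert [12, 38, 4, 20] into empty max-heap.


Insert 12: [12]
Insert 38: [38, 12]
Insert 4: [38, 12, 4]
Insert 20: [38, 20, 4, 12]

Final heap: [38, 20, 4, 12]


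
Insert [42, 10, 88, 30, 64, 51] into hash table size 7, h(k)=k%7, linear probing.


Insert 42: h=0 -> slot 0
Insert 10: h=3 -> slot 3
Insert 88: h=4 -> slot 4
Insert 30: h=2 -> slot 2
Insert 64: h=1 -> slot 1
Insert 51: h=2, 3 probes -> slot 5

Table: [42, 64, 30, 10, 88, 51, None]


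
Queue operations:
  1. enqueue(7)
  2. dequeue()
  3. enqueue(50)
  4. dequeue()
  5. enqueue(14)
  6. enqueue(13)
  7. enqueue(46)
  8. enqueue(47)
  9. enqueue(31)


enqueue(7) -> [7]
dequeue()->7, []
enqueue(50) -> [50]
dequeue()->50, []
enqueue(14) -> [14]
enqueue(13) -> [14, 13]
enqueue(46) -> [14, 13, 46]
enqueue(47) -> [14, 13, 46, 47]
enqueue(31) -> [14, 13, 46, 47, 31]

Final queue: [14, 13, 46, 47, 31]


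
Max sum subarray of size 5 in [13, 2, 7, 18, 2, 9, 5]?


[0:5]: 42
[1:6]: 38
[2:7]: 41

Max: 42 at [0:5]


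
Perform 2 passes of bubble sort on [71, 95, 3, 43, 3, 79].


Initial: [71, 95, 3, 43, 3, 79]
Pass 1: [71, 3, 43, 3, 79, 95] (4 swaps)
Pass 2: [3, 43, 3, 71, 79, 95] (3 swaps)

After 2 passes: [3, 43, 3, 71, 79, 95]


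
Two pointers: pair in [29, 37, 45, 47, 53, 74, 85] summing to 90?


lo=0(29)+hi=6(85)=114
lo=0(29)+hi=5(74)=103
lo=0(29)+hi=4(53)=82
lo=1(37)+hi=4(53)=90

Yes: 37+53=90


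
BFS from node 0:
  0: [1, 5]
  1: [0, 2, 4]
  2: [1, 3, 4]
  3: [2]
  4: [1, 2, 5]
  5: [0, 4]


Visit 0, enqueue [1, 5]
Visit 1, enqueue [2, 4]
Visit 5, enqueue []
Visit 2, enqueue [3]
Visit 4, enqueue []
Visit 3, enqueue []

BFS order: [0, 1, 5, 2, 4, 3]


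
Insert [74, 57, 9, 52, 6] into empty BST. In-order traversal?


Insert 74: root
Insert 57: L from 74
Insert 9: L from 74 -> L from 57
Insert 52: L from 74 -> L from 57 -> R from 9
Insert 6: L from 74 -> L from 57 -> L from 9

In-order: [6, 9, 52, 57, 74]


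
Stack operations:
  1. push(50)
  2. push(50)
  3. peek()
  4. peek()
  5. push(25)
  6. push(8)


push(50) -> [50]
push(50) -> [50, 50]
peek()->50
peek()->50
push(25) -> [50, 50, 25]
push(8) -> [50, 50, 25, 8]

Final stack: [50, 50, 25, 8]


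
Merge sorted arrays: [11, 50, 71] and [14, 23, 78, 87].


Take 11 from A
Take 14 from B
Take 23 from B
Take 50 from A
Take 71 from A

Merged: [11, 14, 23, 50, 71, 78, 87]


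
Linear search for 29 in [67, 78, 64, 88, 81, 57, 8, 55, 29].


i=0: 67!=29
i=1: 78!=29
i=2: 64!=29
i=3: 88!=29
i=4: 81!=29
i=5: 57!=29
i=6: 8!=29
i=7: 55!=29
i=8: 29==29 found!

Found at 8, 9 comps


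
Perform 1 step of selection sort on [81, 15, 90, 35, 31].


Initial: [81, 15, 90, 35, 31]
Step 1: min=15 at 1
  Swap: [15, 81, 90, 35, 31]

After 1 step: [15, 81, 90, 35, 31]


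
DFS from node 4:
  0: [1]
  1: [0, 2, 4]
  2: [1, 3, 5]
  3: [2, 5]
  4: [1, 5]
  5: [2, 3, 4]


Visit 4, push [5, 1]
Visit 1, push [2, 0]
Visit 0, push []
Visit 2, push [5, 3]
Visit 3, push [5]
Visit 5, push []

DFS order: [4, 1, 0, 2, 3, 5]


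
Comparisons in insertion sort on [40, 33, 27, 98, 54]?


Algorithm: insertion sort
Input: [40, 33, 27, 98, 54]
Sorted: [27, 33, 40, 54, 98]

6


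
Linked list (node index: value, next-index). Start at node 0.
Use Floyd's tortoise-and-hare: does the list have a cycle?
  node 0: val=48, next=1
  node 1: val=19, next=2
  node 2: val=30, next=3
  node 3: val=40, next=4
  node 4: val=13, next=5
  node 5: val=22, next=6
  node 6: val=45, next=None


Floyd's tortoise (slow, +1) and hare (fast, +2):
  init: slow=0, fast=0
  step 1: slow=1, fast=2
  step 2: slow=2, fast=4
  step 3: slow=3, fast=6
  step 4: fast -> None, no cycle

Cycle: no


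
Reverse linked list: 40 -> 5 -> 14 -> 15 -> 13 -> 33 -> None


Step 1: curr=40, set curr.next=prev(None) | reversed so far: 40
Step 2: curr=5, set curr.next=prev(40) | reversed so far: 5 -> 40
Step 3: curr=14, set curr.next=prev(5) | reversed so far: 14 -> 5 -> 40
Step 4: curr=15, set curr.next=prev(14) | reversed so far: 15 -> 14 -> 5 -> 40
Step 5: curr=13, set curr.next=prev(15) | reversed so far: 13 -> 15 -> 14 -> 5 -> 40
Step 6: curr=33, set curr.next=prev(13) | reversed so far: 33 -> 13 -> 15 -> 14 -> 5 -> 40

33 -> 13 -> 15 -> 14 -> 5 -> 40 -> None


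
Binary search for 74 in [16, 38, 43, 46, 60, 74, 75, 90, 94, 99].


Step 1: lo=0, hi=9, mid=4, val=60
Step 2: lo=5, hi=9, mid=7, val=90
Step 3: lo=5, hi=6, mid=5, val=74

Found at index 5


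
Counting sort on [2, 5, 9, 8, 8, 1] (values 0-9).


Input: [2, 5, 9, 8, 8, 1]
Counts: [0, 1, 1, 0, 0, 1, 0, 0, 2, 1]

Sorted: [1, 2, 5, 8, 8, 9]


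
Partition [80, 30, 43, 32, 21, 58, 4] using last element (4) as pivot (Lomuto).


Pivot: 4
Place pivot at 0: [4, 30, 43, 32, 21, 58, 80]

Partitioned: [4, 30, 43, 32, 21, 58, 80]


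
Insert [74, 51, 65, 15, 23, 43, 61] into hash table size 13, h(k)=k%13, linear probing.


Insert 74: h=9 -> slot 9
Insert 51: h=12 -> slot 12
Insert 65: h=0 -> slot 0
Insert 15: h=2 -> slot 2
Insert 23: h=10 -> slot 10
Insert 43: h=4 -> slot 4
Insert 61: h=9, 2 probes -> slot 11

Table: [65, None, 15, None, 43, None, None, None, None, 74, 23, 61, 51]


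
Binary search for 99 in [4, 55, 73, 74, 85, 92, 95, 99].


Step 1: lo=0, hi=7, mid=3, val=74
Step 2: lo=4, hi=7, mid=5, val=92
Step 3: lo=6, hi=7, mid=6, val=95
Step 4: lo=7, hi=7, mid=7, val=99

Found at index 7


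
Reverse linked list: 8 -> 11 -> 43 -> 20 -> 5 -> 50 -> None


Step 1: curr=8, set curr.next=prev(None) | reversed so far: 8
Step 2: curr=11, set curr.next=prev(8) | reversed so far: 11 -> 8
Step 3: curr=43, set curr.next=prev(11) | reversed so far: 43 -> 11 -> 8
Step 4: curr=20, set curr.next=prev(43) | reversed so far: 20 -> 43 -> 11 -> 8
Step 5: curr=5, set curr.next=prev(20) | reversed so far: 5 -> 20 -> 43 -> 11 -> 8
Step 6: curr=50, set curr.next=prev(5) | reversed so far: 50 -> 5 -> 20 -> 43 -> 11 -> 8

50 -> 5 -> 20 -> 43 -> 11 -> 8 -> None


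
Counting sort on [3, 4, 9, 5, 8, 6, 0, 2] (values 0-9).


Input: [3, 4, 9, 5, 8, 6, 0, 2]
Counts: [1, 0, 1, 1, 1, 1, 1, 0, 1, 1]

Sorted: [0, 2, 3, 4, 5, 6, 8, 9]


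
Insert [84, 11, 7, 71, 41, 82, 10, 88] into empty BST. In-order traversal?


Insert 84: root
Insert 11: L from 84
Insert 7: L from 84 -> L from 11
Insert 71: L from 84 -> R from 11
Insert 41: L from 84 -> R from 11 -> L from 71
Insert 82: L from 84 -> R from 11 -> R from 71
Insert 10: L from 84 -> L from 11 -> R from 7
Insert 88: R from 84

In-order: [7, 10, 11, 41, 71, 82, 84, 88]


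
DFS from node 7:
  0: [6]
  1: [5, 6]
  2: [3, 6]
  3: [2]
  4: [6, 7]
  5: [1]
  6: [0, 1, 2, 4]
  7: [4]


Visit 7, push [4]
Visit 4, push [6]
Visit 6, push [2, 1, 0]
Visit 0, push []
Visit 1, push [5]
Visit 5, push []
Visit 2, push [3]
Visit 3, push []

DFS order: [7, 4, 6, 0, 1, 5, 2, 3]


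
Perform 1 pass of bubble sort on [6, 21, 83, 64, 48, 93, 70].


Initial: [6, 21, 83, 64, 48, 93, 70]
Pass 1: [6, 21, 64, 48, 83, 70, 93] (3 swaps)

After 1 pass: [6, 21, 64, 48, 83, 70, 93]


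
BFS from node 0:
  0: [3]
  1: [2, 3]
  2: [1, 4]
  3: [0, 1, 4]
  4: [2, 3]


Visit 0, enqueue [3]
Visit 3, enqueue [1, 4]
Visit 1, enqueue [2]
Visit 4, enqueue []
Visit 2, enqueue []

BFS order: [0, 3, 1, 4, 2]


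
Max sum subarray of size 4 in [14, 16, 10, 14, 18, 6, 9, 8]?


[0:4]: 54
[1:5]: 58
[2:6]: 48
[3:7]: 47
[4:8]: 41

Max: 58 at [1:5]


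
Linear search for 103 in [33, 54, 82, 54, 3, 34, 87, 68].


i=0: 33!=103
i=1: 54!=103
i=2: 82!=103
i=3: 54!=103
i=4: 3!=103
i=5: 34!=103
i=6: 87!=103
i=7: 68!=103

Not found, 8 comps


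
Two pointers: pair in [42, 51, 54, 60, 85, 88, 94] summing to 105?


lo=0(42)+hi=6(94)=136
lo=0(42)+hi=5(88)=130
lo=0(42)+hi=4(85)=127
lo=0(42)+hi=3(60)=102
lo=1(51)+hi=3(60)=111
lo=1(51)+hi=2(54)=105

Yes: 51+54=105


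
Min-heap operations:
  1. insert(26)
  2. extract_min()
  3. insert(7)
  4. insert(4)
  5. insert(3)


insert(26) -> [26]
extract_min()->26, []
insert(7) -> [7]
insert(4) -> [4, 7]
insert(3) -> [3, 7, 4]

Final heap: [3, 7, 4]


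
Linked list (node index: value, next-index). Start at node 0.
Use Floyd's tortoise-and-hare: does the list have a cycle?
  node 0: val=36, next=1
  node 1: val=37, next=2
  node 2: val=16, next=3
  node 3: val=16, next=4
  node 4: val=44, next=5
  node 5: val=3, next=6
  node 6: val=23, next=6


Floyd's tortoise (slow, +1) and hare (fast, +2):
  init: slow=0, fast=0
  step 1: slow=1, fast=2
  step 2: slow=2, fast=4
  step 3: slow=3, fast=6
  step 4: slow=4, fast=6
  step 5: slow=5, fast=6
  step 6: slow=6, fast=6
  slow == fast at node 6: cycle detected

Cycle: yes


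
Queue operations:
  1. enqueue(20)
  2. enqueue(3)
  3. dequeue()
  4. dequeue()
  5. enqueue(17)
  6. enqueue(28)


enqueue(20) -> [20]
enqueue(3) -> [20, 3]
dequeue()->20, [3]
dequeue()->3, []
enqueue(17) -> [17]
enqueue(28) -> [17, 28]

Final queue: [17, 28]


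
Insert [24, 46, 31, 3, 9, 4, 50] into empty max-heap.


Insert 24: [24]
Insert 46: [46, 24]
Insert 31: [46, 24, 31]
Insert 3: [46, 24, 31, 3]
Insert 9: [46, 24, 31, 3, 9]
Insert 4: [46, 24, 31, 3, 9, 4]
Insert 50: [50, 24, 46, 3, 9, 4, 31]

Final heap: [50, 24, 46, 3, 9, 4, 31]


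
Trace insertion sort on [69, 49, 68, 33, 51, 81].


Initial: [69, 49, 68, 33, 51, 81]
Insert 49: [49, 69, 68, 33, 51, 81]
Insert 68: [49, 68, 69, 33, 51, 81]
Insert 33: [33, 49, 68, 69, 51, 81]
Insert 51: [33, 49, 51, 68, 69, 81]
Insert 81: [33, 49, 51, 68, 69, 81]

Sorted: [33, 49, 51, 68, 69, 81]


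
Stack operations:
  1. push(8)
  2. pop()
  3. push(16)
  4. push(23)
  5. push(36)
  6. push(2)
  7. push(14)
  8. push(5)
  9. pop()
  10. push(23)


push(8) -> [8]
pop()->8, []
push(16) -> [16]
push(23) -> [16, 23]
push(36) -> [16, 23, 36]
push(2) -> [16, 23, 36, 2]
push(14) -> [16, 23, 36, 2, 14]
push(5) -> [16, 23, 36, 2, 14, 5]
pop()->5, [16, 23, 36, 2, 14]
push(23) -> [16, 23, 36, 2, 14, 23]

Final stack: [16, 23, 36, 2, 14, 23]


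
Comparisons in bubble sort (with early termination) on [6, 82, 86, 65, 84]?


Algorithm: bubble sort (with early termination)
Input: [6, 82, 86, 65, 84]
Sorted: [6, 65, 82, 84, 86]

9


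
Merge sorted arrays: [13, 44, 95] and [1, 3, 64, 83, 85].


Take 1 from B
Take 3 from B
Take 13 from A
Take 44 from A
Take 64 from B
Take 83 from B
Take 85 from B

Merged: [1, 3, 13, 44, 64, 83, 85, 95]


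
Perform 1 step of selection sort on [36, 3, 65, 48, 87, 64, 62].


Initial: [36, 3, 65, 48, 87, 64, 62]
Step 1: min=3 at 1
  Swap: [3, 36, 65, 48, 87, 64, 62]

After 1 step: [3, 36, 65, 48, 87, 64, 62]


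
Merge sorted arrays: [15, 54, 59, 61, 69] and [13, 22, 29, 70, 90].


Take 13 from B
Take 15 from A
Take 22 from B
Take 29 from B
Take 54 from A
Take 59 from A
Take 61 from A
Take 69 from A

Merged: [13, 15, 22, 29, 54, 59, 61, 69, 70, 90]


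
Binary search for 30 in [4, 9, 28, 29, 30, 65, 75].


Step 1: lo=0, hi=6, mid=3, val=29
Step 2: lo=4, hi=6, mid=5, val=65
Step 3: lo=4, hi=4, mid=4, val=30

Found at index 4


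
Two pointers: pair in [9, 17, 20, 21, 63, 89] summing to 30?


lo=0(9)+hi=5(89)=98
lo=0(9)+hi=4(63)=72
lo=0(9)+hi=3(21)=30

Yes: 9+21=30


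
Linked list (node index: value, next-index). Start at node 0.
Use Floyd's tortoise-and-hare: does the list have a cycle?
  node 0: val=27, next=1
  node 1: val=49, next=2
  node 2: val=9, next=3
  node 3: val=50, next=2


Floyd's tortoise (slow, +1) and hare (fast, +2):
  init: slow=0, fast=0
  step 1: slow=1, fast=2
  step 2: slow=2, fast=2
  slow == fast at node 2: cycle detected

Cycle: yes


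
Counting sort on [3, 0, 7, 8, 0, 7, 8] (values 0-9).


Input: [3, 0, 7, 8, 0, 7, 8]
Counts: [2, 0, 0, 1, 0, 0, 0, 2, 2, 0]

Sorted: [0, 0, 3, 7, 7, 8, 8]


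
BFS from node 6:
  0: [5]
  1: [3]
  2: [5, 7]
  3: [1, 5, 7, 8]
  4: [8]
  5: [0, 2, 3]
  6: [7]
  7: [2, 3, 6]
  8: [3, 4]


Visit 6, enqueue [7]
Visit 7, enqueue [2, 3]
Visit 2, enqueue [5]
Visit 3, enqueue [1, 8]
Visit 5, enqueue [0]
Visit 1, enqueue []
Visit 8, enqueue [4]
Visit 0, enqueue []
Visit 4, enqueue []

BFS order: [6, 7, 2, 3, 5, 1, 8, 0, 4]


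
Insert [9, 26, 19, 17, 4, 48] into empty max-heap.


Insert 9: [9]
Insert 26: [26, 9]
Insert 19: [26, 9, 19]
Insert 17: [26, 17, 19, 9]
Insert 4: [26, 17, 19, 9, 4]
Insert 48: [48, 17, 26, 9, 4, 19]

Final heap: [48, 17, 26, 9, 4, 19]


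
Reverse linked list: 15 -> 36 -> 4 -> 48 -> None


Step 1: curr=15, set curr.next=prev(None) | reversed so far: 15
Step 2: curr=36, set curr.next=prev(15) | reversed so far: 36 -> 15
Step 3: curr=4, set curr.next=prev(36) | reversed so far: 4 -> 36 -> 15
Step 4: curr=48, set curr.next=prev(4) | reversed so far: 48 -> 4 -> 36 -> 15

48 -> 4 -> 36 -> 15 -> None


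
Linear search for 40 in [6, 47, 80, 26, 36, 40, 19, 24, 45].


i=0: 6!=40
i=1: 47!=40
i=2: 80!=40
i=3: 26!=40
i=4: 36!=40
i=5: 40==40 found!

Found at 5, 6 comps


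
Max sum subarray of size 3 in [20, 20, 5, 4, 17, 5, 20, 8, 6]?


[0:3]: 45
[1:4]: 29
[2:5]: 26
[3:6]: 26
[4:7]: 42
[5:8]: 33
[6:9]: 34

Max: 45 at [0:3]


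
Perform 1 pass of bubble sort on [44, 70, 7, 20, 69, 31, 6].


Initial: [44, 70, 7, 20, 69, 31, 6]
Pass 1: [44, 7, 20, 69, 31, 6, 70] (5 swaps)

After 1 pass: [44, 7, 20, 69, 31, 6, 70]


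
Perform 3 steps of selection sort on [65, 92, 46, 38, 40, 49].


Initial: [65, 92, 46, 38, 40, 49]
Step 1: min=38 at 3
  Swap: [38, 92, 46, 65, 40, 49]
Step 2: min=40 at 4
  Swap: [38, 40, 46, 65, 92, 49]
Step 3: min=46 at 2
  Swap: [38, 40, 46, 65, 92, 49]

After 3 steps: [38, 40, 46, 65, 92, 49]


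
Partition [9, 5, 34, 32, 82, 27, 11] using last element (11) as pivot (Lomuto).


Pivot: 11
  9 <= 11: advance i (no swap)
  5 <= 11: advance i (no swap)
Place pivot at 2: [9, 5, 11, 32, 82, 27, 34]

Partitioned: [9, 5, 11, 32, 82, 27, 34]


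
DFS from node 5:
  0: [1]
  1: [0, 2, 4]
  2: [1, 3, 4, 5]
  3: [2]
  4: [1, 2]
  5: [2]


Visit 5, push [2]
Visit 2, push [4, 3, 1]
Visit 1, push [4, 0]
Visit 0, push []
Visit 4, push []
Visit 3, push []

DFS order: [5, 2, 1, 0, 4, 3]


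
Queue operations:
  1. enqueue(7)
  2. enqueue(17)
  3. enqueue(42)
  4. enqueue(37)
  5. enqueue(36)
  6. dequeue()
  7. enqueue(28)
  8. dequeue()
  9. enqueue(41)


enqueue(7) -> [7]
enqueue(17) -> [7, 17]
enqueue(42) -> [7, 17, 42]
enqueue(37) -> [7, 17, 42, 37]
enqueue(36) -> [7, 17, 42, 37, 36]
dequeue()->7, [17, 42, 37, 36]
enqueue(28) -> [17, 42, 37, 36, 28]
dequeue()->17, [42, 37, 36, 28]
enqueue(41) -> [42, 37, 36, 28, 41]

Final queue: [42, 37, 36, 28, 41]


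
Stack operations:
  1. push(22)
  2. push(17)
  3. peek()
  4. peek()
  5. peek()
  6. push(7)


push(22) -> [22]
push(17) -> [22, 17]
peek()->17
peek()->17
peek()->17
push(7) -> [22, 17, 7]

Final stack: [22, 17, 7]


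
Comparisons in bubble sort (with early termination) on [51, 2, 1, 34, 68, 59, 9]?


Algorithm: bubble sort (with early termination)
Input: [51, 2, 1, 34, 68, 59, 9]
Sorted: [1, 2, 9, 34, 51, 59, 68]

20


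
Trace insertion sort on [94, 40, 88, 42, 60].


Initial: [94, 40, 88, 42, 60]
Insert 40: [40, 94, 88, 42, 60]
Insert 88: [40, 88, 94, 42, 60]
Insert 42: [40, 42, 88, 94, 60]
Insert 60: [40, 42, 60, 88, 94]

Sorted: [40, 42, 60, 88, 94]


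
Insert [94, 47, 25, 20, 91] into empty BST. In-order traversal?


Insert 94: root
Insert 47: L from 94
Insert 25: L from 94 -> L from 47
Insert 20: L from 94 -> L from 47 -> L from 25
Insert 91: L from 94 -> R from 47

In-order: [20, 25, 47, 91, 94]


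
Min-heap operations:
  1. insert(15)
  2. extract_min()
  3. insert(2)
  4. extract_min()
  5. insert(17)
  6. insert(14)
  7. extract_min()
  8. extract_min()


insert(15) -> [15]
extract_min()->15, []
insert(2) -> [2]
extract_min()->2, []
insert(17) -> [17]
insert(14) -> [14, 17]
extract_min()->14, [17]
extract_min()->17, []

Final heap: []


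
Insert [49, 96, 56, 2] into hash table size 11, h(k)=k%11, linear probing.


Insert 49: h=5 -> slot 5
Insert 96: h=8 -> slot 8
Insert 56: h=1 -> slot 1
Insert 2: h=2 -> slot 2

Table: [None, 56, 2, None, None, 49, None, None, 96, None, None]


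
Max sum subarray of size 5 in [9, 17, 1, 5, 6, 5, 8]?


[0:5]: 38
[1:6]: 34
[2:7]: 25

Max: 38 at [0:5]


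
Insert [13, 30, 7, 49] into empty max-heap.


Insert 13: [13]
Insert 30: [30, 13]
Insert 7: [30, 13, 7]
Insert 49: [49, 30, 7, 13]

Final heap: [49, 30, 7, 13]


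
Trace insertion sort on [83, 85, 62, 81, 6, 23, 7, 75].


Initial: [83, 85, 62, 81, 6, 23, 7, 75]
Insert 85: [83, 85, 62, 81, 6, 23, 7, 75]
Insert 62: [62, 83, 85, 81, 6, 23, 7, 75]
Insert 81: [62, 81, 83, 85, 6, 23, 7, 75]
Insert 6: [6, 62, 81, 83, 85, 23, 7, 75]
Insert 23: [6, 23, 62, 81, 83, 85, 7, 75]
Insert 7: [6, 7, 23, 62, 81, 83, 85, 75]
Insert 75: [6, 7, 23, 62, 75, 81, 83, 85]

Sorted: [6, 7, 23, 62, 75, 81, 83, 85]


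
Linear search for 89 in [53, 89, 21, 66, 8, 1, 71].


i=0: 53!=89
i=1: 89==89 found!

Found at 1, 2 comps


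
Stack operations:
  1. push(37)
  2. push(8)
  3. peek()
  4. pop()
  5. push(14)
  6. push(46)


push(37) -> [37]
push(8) -> [37, 8]
peek()->8
pop()->8, [37]
push(14) -> [37, 14]
push(46) -> [37, 14, 46]

Final stack: [37, 14, 46]


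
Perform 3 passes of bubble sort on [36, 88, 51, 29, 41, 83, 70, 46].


Initial: [36, 88, 51, 29, 41, 83, 70, 46]
Pass 1: [36, 51, 29, 41, 83, 70, 46, 88] (6 swaps)
Pass 2: [36, 29, 41, 51, 70, 46, 83, 88] (4 swaps)
Pass 3: [29, 36, 41, 51, 46, 70, 83, 88] (2 swaps)

After 3 passes: [29, 36, 41, 51, 46, 70, 83, 88]


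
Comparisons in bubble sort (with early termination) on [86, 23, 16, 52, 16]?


Algorithm: bubble sort (with early termination)
Input: [86, 23, 16, 52, 16]
Sorted: [16, 16, 23, 52, 86]

10


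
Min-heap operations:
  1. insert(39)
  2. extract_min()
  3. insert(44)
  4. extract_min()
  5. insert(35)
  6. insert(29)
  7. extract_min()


insert(39) -> [39]
extract_min()->39, []
insert(44) -> [44]
extract_min()->44, []
insert(35) -> [35]
insert(29) -> [29, 35]
extract_min()->29, [35]

Final heap: [35]


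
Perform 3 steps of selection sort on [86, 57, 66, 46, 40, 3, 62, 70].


Initial: [86, 57, 66, 46, 40, 3, 62, 70]
Step 1: min=3 at 5
  Swap: [3, 57, 66, 46, 40, 86, 62, 70]
Step 2: min=40 at 4
  Swap: [3, 40, 66, 46, 57, 86, 62, 70]
Step 3: min=46 at 3
  Swap: [3, 40, 46, 66, 57, 86, 62, 70]

After 3 steps: [3, 40, 46, 66, 57, 86, 62, 70]


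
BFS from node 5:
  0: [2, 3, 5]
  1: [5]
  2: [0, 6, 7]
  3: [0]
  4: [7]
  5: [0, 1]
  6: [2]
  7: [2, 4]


Visit 5, enqueue [0, 1]
Visit 0, enqueue [2, 3]
Visit 1, enqueue []
Visit 2, enqueue [6, 7]
Visit 3, enqueue []
Visit 6, enqueue []
Visit 7, enqueue [4]
Visit 4, enqueue []

BFS order: [5, 0, 1, 2, 3, 6, 7, 4]


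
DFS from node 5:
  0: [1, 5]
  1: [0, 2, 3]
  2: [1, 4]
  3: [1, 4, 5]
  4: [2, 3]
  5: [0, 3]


Visit 5, push [3, 0]
Visit 0, push [1]
Visit 1, push [3, 2]
Visit 2, push [4]
Visit 4, push [3]
Visit 3, push []

DFS order: [5, 0, 1, 2, 4, 3]


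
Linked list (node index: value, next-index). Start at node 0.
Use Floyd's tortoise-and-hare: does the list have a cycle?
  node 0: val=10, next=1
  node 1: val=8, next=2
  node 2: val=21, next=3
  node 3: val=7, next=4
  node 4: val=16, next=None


Floyd's tortoise (slow, +1) and hare (fast, +2):
  init: slow=0, fast=0
  step 1: slow=1, fast=2
  step 2: slow=2, fast=4
  step 3: fast -> None, no cycle

Cycle: no


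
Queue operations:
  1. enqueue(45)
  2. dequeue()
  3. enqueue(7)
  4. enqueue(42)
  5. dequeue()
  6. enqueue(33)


enqueue(45) -> [45]
dequeue()->45, []
enqueue(7) -> [7]
enqueue(42) -> [7, 42]
dequeue()->7, [42]
enqueue(33) -> [42, 33]

Final queue: [42, 33]


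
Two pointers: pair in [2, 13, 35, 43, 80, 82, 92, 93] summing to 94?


lo=0(2)+hi=7(93)=95
lo=0(2)+hi=6(92)=94

Yes: 2+92=94


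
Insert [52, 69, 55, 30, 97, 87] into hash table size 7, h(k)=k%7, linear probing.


Insert 52: h=3 -> slot 3
Insert 69: h=6 -> slot 6
Insert 55: h=6, 1 probes -> slot 0
Insert 30: h=2 -> slot 2
Insert 97: h=6, 2 probes -> slot 1
Insert 87: h=3, 1 probes -> slot 4

Table: [55, 97, 30, 52, 87, None, 69]


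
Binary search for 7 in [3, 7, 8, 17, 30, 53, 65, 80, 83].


Step 1: lo=0, hi=8, mid=4, val=30
Step 2: lo=0, hi=3, mid=1, val=7

Found at index 1


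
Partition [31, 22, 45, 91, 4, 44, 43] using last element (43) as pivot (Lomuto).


Pivot: 43
  31 <= 43: advance i (no swap)
  22 <= 43: advance i (no swap)
  4 <= 43: swap -> [31, 22, 4, 91, 45, 44, 43]
Place pivot at 3: [31, 22, 4, 43, 45, 44, 91]

Partitioned: [31, 22, 4, 43, 45, 44, 91]


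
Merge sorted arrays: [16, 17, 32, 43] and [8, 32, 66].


Take 8 from B
Take 16 from A
Take 17 from A
Take 32 from A
Take 32 from B
Take 43 from A

Merged: [8, 16, 17, 32, 32, 43, 66]


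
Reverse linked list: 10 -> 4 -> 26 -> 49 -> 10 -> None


Step 1: curr=10, set curr.next=prev(None) | reversed so far: 10
Step 2: curr=4, set curr.next=prev(10) | reversed so far: 4 -> 10
Step 3: curr=26, set curr.next=prev(4) | reversed so far: 26 -> 4 -> 10
Step 4: curr=49, set curr.next=prev(26) | reversed so far: 49 -> 26 -> 4 -> 10
Step 5: curr=10, set curr.next=prev(49) | reversed so far: 10 -> 49 -> 26 -> 4 -> 10

10 -> 49 -> 26 -> 4 -> 10 -> None


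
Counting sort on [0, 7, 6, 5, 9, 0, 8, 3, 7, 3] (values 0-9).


Input: [0, 7, 6, 5, 9, 0, 8, 3, 7, 3]
Counts: [2, 0, 0, 2, 0, 1, 1, 2, 1, 1]

Sorted: [0, 0, 3, 3, 5, 6, 7, 7, 8, 9]


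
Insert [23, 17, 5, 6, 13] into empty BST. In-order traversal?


Insert 23: root
Insert 17: L from 23
Insert 5: L from 23 -> L from 17
Insert 6: L from 23 -> L from 17 -> R from 5
Insert 13: L from 23 -> L from 17 -> R from 5 -> R from 6

In-order: [5, 6, 13, 17, 23]


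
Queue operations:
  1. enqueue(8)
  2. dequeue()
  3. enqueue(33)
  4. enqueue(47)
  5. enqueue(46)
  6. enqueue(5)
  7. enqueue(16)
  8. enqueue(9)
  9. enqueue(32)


enqueue(8) -> [8]
dequeue()->8, []
enqueue(33) -> [33]
enqueue(47) -> [33, 47]
enqueue(46) -> [33, 47, 46]
enqueue(5) -> [33, 47, 46, 5]
enqueue(16) -> [33, 47, 46, 5, 16]
enqueue(9) -> [33, 47, 46, 5, 16, 9]
enqueue(32) -> [33, 47, 46, 5, 16, 9, 32]

Final queue: [33, 47, 46, 5, 16, 9, 32]


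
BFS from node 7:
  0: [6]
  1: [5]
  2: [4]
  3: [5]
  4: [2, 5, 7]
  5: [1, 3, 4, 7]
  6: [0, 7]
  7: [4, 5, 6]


Visit 7, enqueue [4, 5, 6]
Visit 4, enqueue [2]
Visit 5, enqueue [1, 3]
Visit 6, enqueue [0]
Visit 2, enqueue []
Visit 1, enqueue []
Visit 3, enqueue []
Visit 0, enqueue []

BFS order: [7, 4, 5, 6, 2, 1, 3, 0]
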